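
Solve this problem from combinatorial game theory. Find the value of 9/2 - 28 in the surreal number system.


x = 9/2, y = 28
Converting to common denominator: 2
x = 9/2, y = 56/2
x - y = 9/2 - 28 = -47/2

-47/2


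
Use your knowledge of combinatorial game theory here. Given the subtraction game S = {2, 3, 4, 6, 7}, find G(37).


The subtraction set is S = {2, 3, 4, 6, 7}.
G(k) = mex{ G(k - s) : s in S, s <= k }. We compute iteratively: G(0) = 0.
G(1) = mex({}) = 0
G(2) = mex({0}) = 1
G(3) = mex({0}) = 1
G(4) = mex({0, 1}) = 2
G(5) = mex({0, 1}) = 2
G(6) = mex({0, 1, 2}) = 3
G(7) = mex({0, 1, 2}) = 3
G(8) = mex({0, 1, 2, 3}) = 4
G(9) = mex({1, 2, 3}) = 0
G(10) = mex({1, 2, 3, 4}) = 0
G(11) = mex({0, 2, 3, 4}) = 1
G(12) = mex({0, 2, 3, 4}) = 1
G(13) = mex({0, 1, 3}) = 2
G(14) = mex({0, 1, 3, 4}) = 2
G(15) = mex({0, 1, 2, 4}) = 3
Observe that G(9)..G(15) = 0, 0, 1, 1, 2, 2, 3 repeats G(0)..G(6) = 0, 0, 1, 1, 2, 2, 3.
For k >= max(S) = 7, G(k) is determined by the previous 7 values G(k-7)..G(k-1); a window of 7 consecutive values has recurred shifted by 9, so by induction G(k + 9) = G(k) for all k >= 0: the sequence is periodic from the start with period 9.
One period: G(0..8) = 0, 0, 1, 1, 2, 2, 3, 3, 4.
37 mod 9 = 1, so G(37) = G(1) = 0.

0


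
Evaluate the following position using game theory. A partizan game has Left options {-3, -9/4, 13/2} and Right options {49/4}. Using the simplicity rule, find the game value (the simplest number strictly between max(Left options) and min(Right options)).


Left options: {-3, -9/4, 13/2}, max = 13/2
Right options: {49/4}, min = 49/4
All options are numbers and max(Left) < min(Right), so by the simplicity theorem the value is the simplest (earliest-born) number strictly between 13/2 and 49/4.
Integers 7 through 12 all lie strictly between 13/2 and 49/4.
Among integers, the simplest (lowest birthday = smallest |n|; 0 is born on day 0, +-n on day n) is 7.
No non-integer in the interval can be simpler: if x is a non-integer in the interval, then floor(x) or ceil(x) also lies in the interval (the interval contains an integer), and both are proper prefixes of x's sign expansion, i.e. born earlier. So the game value is 7.
Game value = 7

7


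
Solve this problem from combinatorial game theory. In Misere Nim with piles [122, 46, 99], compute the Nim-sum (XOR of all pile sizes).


We need the XOR (exclusive or) of all pile sizes.
After XOR-ing pile 1 (size 122): 0 XOR 122 = 122
After XOR-ing pile 2 (size 46): 122 XOR 46 = 84
After XOR-ing pile 3 (size 99): 84 XOR 99 = 55
The Nim-value of this position is 55.

55


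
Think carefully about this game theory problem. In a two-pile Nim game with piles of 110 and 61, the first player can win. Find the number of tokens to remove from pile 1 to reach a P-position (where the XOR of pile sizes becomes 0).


Piles: 110 and 61
Current XOR: 110 XOR 61 = 83 (non-zero, so this is an N-position).
To make the XOR zero, we need to find a move that balances the piles.
For pile 1 (size 110): target = 110 XOR 83 = 61
We reduce pile 1 from 110 to 61.
Tokens removed: 110 - 61 = 49
Verification: 61 XOR 61 = 0

49


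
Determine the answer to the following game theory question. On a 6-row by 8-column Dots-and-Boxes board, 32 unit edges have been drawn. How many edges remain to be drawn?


Grid: 6 x 8 boxes, i.e. 7 rows and 9 columns of dots.
Horizontal edges: (rows + 1) * cols = 7 * 8 = 56
Vertical edges: rows * (cols + 1) = 6 * 9 = 54
Total edges: 56 + 54 = 110
Edges drawn: 32
Remaining: 110 - 32 = 78

78


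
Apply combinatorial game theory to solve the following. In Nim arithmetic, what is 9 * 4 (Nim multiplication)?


Nim multiplication is bilinear over XOR: (u XOR v) * w = (u*w) XOR (v*w).
So we split each operand into its bit components and XOR the pairwise Nim products.
9 = 1 + 8 (as XOR of powers of 2).
4 = 4 (as XOR of powers of 2).
Using the standard Nim-product table on single bits:
  2*2 = 3,   2*4 = 8,   2*8 = 12,
  4*4 = 6,   4*8 = 11,  8*8 = 13,
and  1*x = x (identity), k*l = l*k (commutative).
Pairwise Nim products:
  1 * 4 = 4
  8 * 4 = 11
XOR them: 4 XOR 11 = 15.
Result: 9 * 4 = 15 (in Nim).

15


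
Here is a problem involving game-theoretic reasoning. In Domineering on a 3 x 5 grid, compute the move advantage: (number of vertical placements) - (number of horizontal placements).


Board is 3 x 5 (rows x cols).
Left (vertical) placements: (rows-1) * cols = 2 * 5 = 10
Right (horizontal) placements: rows * (cols-1) = 3 * 4 = 12
Advantage = Left - Right = 10 - 12 = -2

-2


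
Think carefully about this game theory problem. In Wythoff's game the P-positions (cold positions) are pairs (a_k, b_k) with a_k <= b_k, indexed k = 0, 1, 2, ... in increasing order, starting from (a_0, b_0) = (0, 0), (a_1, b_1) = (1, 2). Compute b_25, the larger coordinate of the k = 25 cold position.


By Wythoff's theorem, a_k = floor(k * phi) and b_k = floor(k * phi^2) = a_k + k, where phi = (1 + sqrt(5))/2 is the golden ratio.
phi = (1 + sqrt(5))/2 = 1.618034
phi^2 = phi + 1 = 2.618034
k = 25
k * phi^2 = 25 * 2.618034 = 65.450850
b_25 = floor(k * phi^2) = 65 (check: a_25 + k = 40 + 25 = 65)

65


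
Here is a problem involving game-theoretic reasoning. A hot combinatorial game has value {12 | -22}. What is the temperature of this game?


The game is {12 | -22}, a switch {a | b} with numbers a > b.
Cooling {a | b} by t gives {a - t | b + t}, which stops being hot when a - t = b + t, i.e. at t = (a - b)/2. So the temperature of a switch is (a - b)/2.
Temperature = (Left option - Right option) / 2
= (12 - (-22)) / 2
= 34 / 2
= 17

17


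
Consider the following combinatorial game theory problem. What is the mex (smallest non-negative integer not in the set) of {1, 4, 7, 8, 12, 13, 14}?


Set = {1, 4, 7, 8, 12, 13, 14}
0 is NOT in the set. This is the mex.
mex = 0

0


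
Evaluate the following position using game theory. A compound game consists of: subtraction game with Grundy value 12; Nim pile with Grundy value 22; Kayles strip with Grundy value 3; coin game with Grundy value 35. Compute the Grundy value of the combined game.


By the Sprague-Grundy theorem, the Grundy value of a sum of games is the XOR of individual Grundy values.
subtraction game: Grundy value = 12. Running XOR: 0 XOR 12 = 12
Nim pile: Grundy value = 22. Running XOR: 12 XOR 22 = 26
Kayles strip: Grundy value = 3. Running XOR: 26 XOR 3 = 25
coin game: Grundy value = 35. Running XOR: 25 XOR 35 = 58
The combined Grundy value is 58.

58


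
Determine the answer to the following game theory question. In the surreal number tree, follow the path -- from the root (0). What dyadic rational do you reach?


Sign expansion: --
Rule: track bounds (lo, hi), initially (-inf, +inf). On '+', the current value becomes lo and we move to the simplest number in (value, hi): value + 1 if hi = +inf, otherwise the midpoint (value + hi)/2. On '-', the current value becomes hi and we move to value - 1 if lo = -inf, otherwise the midpoint (lo + value)/2.
Start at 0.
Step 1: sign = -, move left. Bounds: (-inf, 0). Value = -1
Step 2: sign = -, move left. Bounds: (-inf, -1). Value = -2
The surreal number with sign expansion -- is -2.

-2


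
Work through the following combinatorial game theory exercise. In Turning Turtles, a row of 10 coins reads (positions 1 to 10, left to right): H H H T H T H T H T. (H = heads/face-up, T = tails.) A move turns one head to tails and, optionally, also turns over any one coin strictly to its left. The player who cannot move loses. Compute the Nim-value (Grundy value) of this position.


Coins: H H H T H T H T H T
Key fact: a single head at position k behaves exactly like a Nim heap of size k (turning it to T and optionally flipping a coin at j < k corresponds to moving the heap from k to j, or to 0), and heads combine as a disjunctive sum (two heads at the same place would cancel, matching j XOR j = 0). So the Nim-value is the XOR of the 1-indexed positions of the heads.
Face-up positions (1-indexed): [1, 2, 3, 5, 7, 9]
XOR 0 with 1: 0 XOR 1 = 1
XOR 1 with 2: 1 XOR 2 = 3
XOR 3 with 3: 3 XOR 3 = 0
XOR 0 with 5: 0 XOR 5 = 5
XOR 5 with 7: 5 XOR 7 = 2
XOR 2 with 9: 2 XOR 9 = 11
Nim-value = 11

11


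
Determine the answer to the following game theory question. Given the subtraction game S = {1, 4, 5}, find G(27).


The subtraction set is S = {1, 4, 5}.
G(k) = mex{ G(k - s) : s in S, s <= k }. We compute iteratively: G(0) = 0.
G(1) = mex({0}) = 1
G(2) = mex({1}) = 0
G(3) = mex({0}) = 1
G(4) = mex({0, 1}) = 2
G(5) = mex({0, 1, 2}) = 3
G(6) = mex({0, 1, 3}) = 2
G(7) = mex({0, 1, 2}) = 3
G(8) = mex({1, 2, 3}) = 0
G(9) = mex({0, 2, 3}) = 1
G(10) = mex({1, 2, 3}) = 0
G(11) = mex({0, 2, 3}) = 1
G(12) = mex({0, 1, 3}) = 2
Observe that G(8)..G(12) = 0, 1, 0, 1, 2 repeats G(0)..G(4) = 0, 1, 0, 1, 2.
For k >= max(S) = 5, G(k) is determined by the previous 5 values G(k-5)..G(k-1); a window of 5 consecutive values has recurred shifted by 8, so by induction G(k + 8) = G(k) for all k >= 0: the sequence is periodic from the start with period 8.
One period: G(0..7) = 0, 1, 0, 1, 2, 3, 2, 3.
27 mod 8 = 3, so G(27) = G(3) = 1.

1


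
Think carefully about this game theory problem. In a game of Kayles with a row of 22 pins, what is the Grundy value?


Kayles: a move removes 1 or 2 adjacent pins from a contiguous row.
Removing pins from a row of k leaves two independent rows (a, b) with a + b = k - 1 (one pin) or a + b = k - 2 (two pins); an end removal gives a = 0.
By Sprague-Grundy, G(k) = mex{ G(a) XOR G(b) } over all these splits. G(0) = 0.
G(1): splits (0,0):0^0=0 -> mex({0}) = 1
G(2): splits (0,1):0^1=1 (0,0):0^0=0 -> mex({0, 1}) = 2
G(3): splits (0,2):0^2=2 (1,1):1^1=0 (0,1):0^1=1 -> mex({0, 1, 2}) = 3
G(4): splits (0,3):0^3=3 (1,2):1^2=3 (0,2):0^2=2 (1,1):1^1=0 -> mex({0, 2, 3}) = 1
G(5): splits (0,4):0^1=1 (1,3):1^3=2 (2,2):2^2=0 (0,3):0^3=3 (1,2):1^2=3 -> mex({0, 1, 2, 3}) = 4
G(6) = mex({0, 1, 2, 4}) = 3
G(7) = mex({0, 1, 3, 4, 5}) = 2
G(8) = mex({0, 2, 3, 5, 6}) = 1
G(9) = mex({0, 1, 2, 3, 6, 7}) = 4
G(10) = mex({0, 1, 3, 4, 5, 7}) = 2
G(11) = mex({0, 1, 2, 3, 4, 5}) = 6
G(12) = mex({0, 1, 2, 3, 5, 6, 7}) = 4
G(13) = mex({0, 2, 3, 4, 6, 7}) = 1
G(14) = mex({0, 1, 4, 5, 6, 7}) = 2
G(15) = mex({0, 1, 2, 3, 4, 5, 6}) = 7
G(16) = mex({0, 2, 3, 5, 6, 7}) = 1
G(17) = mex({0, 1, 2, 3, 5, 6, 7}) = 4
G(18) = mex({0, 1, 2, 4, 5, 6}) = 3
G(19) = mex({0, 1, 3, 4, 5, 7}) = 2
G(20) = mex({0, 2, 3, 4, 5, 6, 7}) = 1
G(21) = mex({0, 1, 2, 3, 5, 6, 7}) = 4
G(22) = mex({0, 1, 2, 3, 4, 5, 7}) = 6
Therefore G(22) = 6.

6


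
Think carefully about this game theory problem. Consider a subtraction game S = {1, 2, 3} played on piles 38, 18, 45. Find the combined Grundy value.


Subtraction set: {1, 2, 3}
For this subtraction set, G(n) = n mod 4 (period = max + 1 = 4).
Pile 1 (size 38): G(38) = 38 mod 4 = 2
Pile 2 (size 18): G(18) = 18 mod 4 = 2
Pile 3 (size 45): G(45) = 45 mod 4 = 1
Total Grundy value = XOR of all: 2 XOR 2 XOR 1 = 1

1


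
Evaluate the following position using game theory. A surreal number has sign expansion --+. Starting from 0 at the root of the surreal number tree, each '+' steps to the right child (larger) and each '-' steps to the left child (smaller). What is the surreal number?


Sign expansion: --+
Rule: track bounds (lo, hi), initially (-inf, +inf). On '+', the current value becomes lo and we move to the simplest number in (value, hi): value + 1 if hi = +inf, otherwise the midpoint (value + hi)/2. On '-', the current value becomes hi and we move to value - 1 if lo = -inf, otherwise the midpoint (lo + value)/2.
Start at 0.
Step 1: sign = -, move left. Bounds: (-inf, 0). Value = -1
Step 2: sign = -, move left. Bounds: (-inf, -1). Value = -2
Step 3: sign = +, move right. Bounds: (-2, -1). Value = -3/2
The surreal number with sign expansion --+ is -3/2.

-3/2


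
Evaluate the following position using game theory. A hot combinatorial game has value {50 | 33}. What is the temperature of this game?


The game is {50 | 33}, a switch {a | b} with numbers a > b.
Cooling {a | b} by t gives {a - t | b + t}, which stops being hot when a - t = b + t, i.e. at t = (a - b)/2. So the temperature of a switch is (a - b)/2.
Temperature = (Left option - Right option) / 2
= (50 - (33)) / 2
= 17 / 2
= 17/2

17/2


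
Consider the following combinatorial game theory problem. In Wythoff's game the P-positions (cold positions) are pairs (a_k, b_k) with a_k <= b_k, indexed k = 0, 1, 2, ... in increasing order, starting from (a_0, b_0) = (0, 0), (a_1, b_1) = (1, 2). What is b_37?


By Wythoff's theorem, a_k = floor(k * phi) and b_k = floor(k * phi^2) = a_k + k, where phi = (1 + sqrt(5))/2 is the golden ratio.
phi = (1 + sqrt(5))/2 = 1.618034
phi^2 = phi + 1 = 2.618034
k = 37
k * phi^2 = 37 * 2.618034 = 96.867258
b_37 = floor(k * phi^2) = 96 (check: a_37 + k = 59 + 37 = 96)

96


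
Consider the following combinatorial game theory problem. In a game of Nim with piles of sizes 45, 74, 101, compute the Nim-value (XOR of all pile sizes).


We need the XOR (exclusive or) of all pile sizes.
After XOR-ing pile 1 (size 45): 0 XOR 45 = 45
After XOR-ing pile 2 (size 74): 45 XOR 74 = 103
After XOR-ing pile 3 (size 101): 103 XOR 101 = 2
The Nim-value of this position is 2.

2


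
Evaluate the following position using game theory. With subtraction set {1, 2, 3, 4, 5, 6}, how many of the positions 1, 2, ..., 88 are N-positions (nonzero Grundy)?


Subtraction set S = {1, 2, 3, 4, 5, 6}, so G(n) = n mod 7.
G(n) = 0 when n is a multiple of 7.
Multiples of 7 in [1, 88]: 12
N-positions (nonzero Grundy) = 88 - 12 = 76

76


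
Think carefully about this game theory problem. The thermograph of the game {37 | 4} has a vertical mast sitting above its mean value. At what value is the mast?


Game = {37 | 4}, a switch {a | b} with numbers a > b.
Its thermograph has left wall a - t and right wall b + t, which meet at t = (a - b)/2, where both equal (a + b)/2. So the mast (mean value) is at (a + b)/2.
Mean = (37 + (4))/2 = 41/2 = 41/2

41/2


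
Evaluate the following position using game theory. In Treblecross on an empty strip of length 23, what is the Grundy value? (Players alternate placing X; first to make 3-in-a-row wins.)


Treblecross: place X on empty cells; 3-in-a-row wins.
Playing within two cells of an existing X lets the opponent win at once, so sensible play treats the cells i-2..i+2 around each X as dead. The player left with no safe cell loses, so this is a normal-play take-away game on strips of safe cells.
Placing X at cell i (0-indexed) of a strip of k safe cells leaves independent strips of sizes max(0, i-2) and max(0, k-i-3). Hence G(k) = mex{ G(max(0,i-2)) XOR G(max(0,k-i-3)) : 0 <= i < k }, with G(0) = 0.
G(1): splits (0,0):0^0=0 -> mex({0}) = 1
G(2): splits (0,0):0^0=0 -> mex({0}) = 1
G(3): splits (0,0):0^0=0 -> mex({0}) = 1
G(4): splits (0,1):0^1=1 (0,0):0^0=0 -> mex({0, 1}) = 2
G(5): splits (0,2):0^1=1 (0,1):0^1=1 (0,0):0^0=0 -> mex({0, 1}) = 2
G(6) = mex({1}) = 0
G(7) = mex({0, 1, 2}) = 3
G(8) = mex({0, 1, 2}) = 3
G(9) = mex({0, 2}) = 1
G(10) = mex({0, 2, 3}) = 1
G(11) = mex({0, 3}) = 1
G(12) = mex({1, 3}) = 0
G(13) = mex({0, 1, 2, 3}) = 4
G(14) = mex({0, 1, 2}) = 3
G(15) = mex({0, 1, 2}) = 3
G(16) = mex({0, 1, 2, 4}) = 3
G(17) = mex({0, 1, 3, 4}) = 2
G(18) = mex({0, 1, 3, 4}) = 2
G(19) = mex({0, 1, 3, 5}) = 2
G(20) = mex({0, 1, 2, 3, 5}) = 4
G(21) = mex({0, 1, 2, 3, 5}) = 4
G(22) = mex({1, 2, 6}) = 0
G(23) = mex({0, 1, 2, 3, 4, 6}) = 5
Therefore G(23) = 5.

5


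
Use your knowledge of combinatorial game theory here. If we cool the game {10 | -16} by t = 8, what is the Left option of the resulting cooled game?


Original game: {10 | -16} (a switch {a | b} with a > b).
Cooling by t (for t below the temperature (a - b)/2 = 13) taxes each move by t: {a | b} cooled by t is {a - t | b + t}.
Cooling amount: t = 8
Cooled Left option: 10 - 8 = 2
Cooled Right option: -16 + 8 = -8
Cooled game: {2 | -8}
Left option = 2

2


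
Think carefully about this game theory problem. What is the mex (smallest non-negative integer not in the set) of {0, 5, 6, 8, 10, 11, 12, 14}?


Set = {0, 5, 6, 8, 10, 11, 12, 14}
0 is in the set.
1 is NOT in the set. This is the mex.
mex = 1

1


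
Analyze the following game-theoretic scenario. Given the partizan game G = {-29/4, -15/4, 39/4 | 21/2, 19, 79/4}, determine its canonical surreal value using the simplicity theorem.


Left options: {-29/4, -15/4, 39/4}, max = 39/4
Right options: {21/2, 19, 79/4}, min = 21/2
All options are numbers and max(Left) < min(Right), so by the simplicity theorem the value is the simplest (earliest-born) number strictly between 39/4 and 21/2.
The only integer strictly between 39/4 and 21/2 is 10.
No non-integer in the interval can be simpler: if x is a non-integer in the interval, then floor(x) or ceil(x) also lies in the interval (the interval contains an integer), and both are proper prefixes of x's sign expansion, i.e. born earlier. So the game value is 10.
Game value = 10

10


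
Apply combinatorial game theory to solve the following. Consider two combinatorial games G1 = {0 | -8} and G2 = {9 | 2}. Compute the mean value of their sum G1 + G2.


G1 = {0 | -8}, G2 = {9 | 2}
Each is a switch {a | b} with numbers a > b; its mean value is (a + b)/2, and mean value is additive over game sums: m(G1 + G2) = m(G1) + m(G2).
Mean of G1 = (0 + (-8))/2 = -8/2 = -4
Mean of G2 = (9 + (2))/2 = 11/2 = 11/2
Mean of G1 + G2 = -4 + 11/2 = 3/2

3/2


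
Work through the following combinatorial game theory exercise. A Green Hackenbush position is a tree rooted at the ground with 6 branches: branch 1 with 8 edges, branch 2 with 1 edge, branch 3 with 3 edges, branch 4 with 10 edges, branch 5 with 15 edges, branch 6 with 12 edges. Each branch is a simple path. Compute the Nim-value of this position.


The tree has 6 branches from the ground vertex.
In Green Hackenbush, the Nim-value of a simple path of length k is k.
Branch 1: length 8, Nim-value = 8
Branch 2: length 1, Nim-value = 1
Branch 3: length 3, Nim-value = 3
Branch 4: length 10, Nim-value = 10
Branch 5: length 15, Nim-value = 15
Branch 6: length 12, Nim-value = 12
Total Nim-value = XOR of all branch values:
0 XOR 8 = 8
8 XOR 1 = 9
9 XOR 3 = 10
10 XOR 10 = 0
0 XOR 15 = 15
15 XOR 12 = 3
Nim-value of the tree = 3

3


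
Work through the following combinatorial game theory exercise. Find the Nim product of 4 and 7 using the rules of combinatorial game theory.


Nim multiplication is bilinear over XOR: (u XOR v) * w = (u*w) XOR (v*w).
So we split each operand into its bit components and XOR the pairwise Nim products.
4 = 4 (as XOR of powers of 2).
7 = 1 + 2 + 4 (as XOR of powers of 2).
Using the standard Nim-product table on single bits:
  2*2 = 3,   2*4 = 8,   2*8 = 12,
  4*4 = 6,   4*8 = 11,  8*8 = 13,
and  1*x = x (identity), k*l = l*k (commutative).
Pairwise Nim products:
  4 * 1 = 4
  4 * 2 = 8
  4 * 4 = 6
XOR them: 4 XOR 8 XOR 6 = 10.
Result: 4 * 7 = 10 (in Nim).

10


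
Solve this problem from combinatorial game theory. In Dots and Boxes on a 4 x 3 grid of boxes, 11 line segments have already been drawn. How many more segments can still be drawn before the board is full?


Grid: 4 x 3 boxes, i.e. 5 rows and 4 columns of dots.
Horizontal edges: (rows + 1) * cols = 5 * 3 = 15
Vertical edges: rows * (cols + 1) = 4 * 4 = 16
Total edges: 15 + 16 = 31
Edges drawn: 11
Remaining: 31 - 11 = 20

20


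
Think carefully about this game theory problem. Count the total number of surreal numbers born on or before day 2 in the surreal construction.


Day 0: {|} = 0 is born. Count = 1.
Day n: the number of surreal numbers born by day n is 2^(n+1) - 1.
By day 0: 2^1 - 1 = 1
By day 1: 2^2 - 1 = 3
By day 2: 2^3 - 1 = 7
By day 2: 7 surreal numbers.

7


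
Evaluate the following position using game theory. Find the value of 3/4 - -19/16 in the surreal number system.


x = 3/4, y = -19/16
Converting to common denominator: 16
x = 12/16, y = -19/16
x - y = 3/4 - -19/16 = 31/16

31/16


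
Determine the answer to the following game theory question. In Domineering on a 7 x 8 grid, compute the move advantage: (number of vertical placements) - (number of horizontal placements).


Board is 7 x 8 (rows x cols).
Left (vertical) placements: (rows-1) * cols = 6 * 8 = 48
Right (horizontal) placements: rows * (cols-1) = 7 * 7 = 49
Advantage = Left - Right = 48 - 49 = -1

-1


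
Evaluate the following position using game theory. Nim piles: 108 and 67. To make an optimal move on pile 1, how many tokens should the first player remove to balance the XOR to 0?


Piles: 108 and 67
Current XOR: 108 XOR 67 = 47 (non-zero, so this is an N-position).
To make the XOR zero, we need to find a move that balances the piles.
For pile 1 (size 108): target = 108 XOR 47 = 67
We reduce pile 1 from 108 to 67.
Tokens removed: 108 - 67 = 41
Verification: 67 XOR 67 = 0

41


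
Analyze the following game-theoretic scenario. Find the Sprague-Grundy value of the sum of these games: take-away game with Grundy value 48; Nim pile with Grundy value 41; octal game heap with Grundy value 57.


By the Sprague-Grundy theorem, the Grundy value of a sum of games is the XOR of individual Grundy values.
take-away game: Grundy value = 48. Running XOR: 0 XOR 48 = 48
Nim pile: Grundy value = 41. Running XOR: 48 XOR 41 = 25
octal game heap: Grundy value = 57. Running XOR: 25 XOR 57 = 32
The combined Grundy value is 32.

32


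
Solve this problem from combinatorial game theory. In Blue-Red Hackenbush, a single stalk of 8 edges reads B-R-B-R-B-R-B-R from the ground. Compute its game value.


Edges (from ground): B-R-B-R-B-R-B-R
By Berlekamp's sign-expansion rule, a Blue-Red Hackenbush stalk has the value of the surreal number whose sign sequence is the edge sequence with B -> + and R -> -.
Sign sequence: +-+-+-+-
Trace the sign expansion in the surreal number tree, starting from 0:
Edge 1: B (sign +) -> bounds (0, +inf), value = 1
Edge 2: R (sign -) -> bounds (0, 1), value = 1/2
Edge 3: B (sign +) -> bounds (1/2, 1), value = 3/4
Edge 4: R (sign -) -> bounds (1/2, 3/4), value = 5/8
Edge 5: B (sign +) -> bounds (5/8, 3/4), value = 11/16
Edge 6: R (sign -) -> bounds (5/8, 11/16), value = 21/32
Edge 7: B (sign +) -> bounds (21/32, 11/16), value = 43/64
Edge 8: R (sign -) -> bounds (21/32, 43/64), value = 85/128
Game value = 85/128

85/128


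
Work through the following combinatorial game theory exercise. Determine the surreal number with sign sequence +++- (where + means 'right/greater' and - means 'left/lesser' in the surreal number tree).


Sign expansion: +++-
Rule: track bounds (lo, hi), initially (-inf, +inf). On '+', the current value becomes lo and we move to the simplest number in (value, hi): value + 1 if hi = +inf, otherwise the midpoint (value + hi)/2. On '-', the current value becomes hi and we move to value - 1 if lo = -inf, otherwise the midpoint (lo + value)/2.
Start at 0.
Step 1: sign = +, move right. Bounds: (0, +inf). Value = 1
Step 2: sign = +, move right. Bounds: (1, +inf). Value = 2
Step 3: sign = +, move right. Bounds: (2, +inf). Value = 3
Step 4: sign = -, move left. Bounds: (2, 3). Value = 5/2
The surreal number with sign expansion +++- is 5/2.

5/2


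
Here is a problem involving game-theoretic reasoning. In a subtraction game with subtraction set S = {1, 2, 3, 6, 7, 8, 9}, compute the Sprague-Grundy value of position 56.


The subtraction set is S = {1, 2, 3, 6, 7, 8, 9}.
G(k) = mex{ G(k - s) : s in S, s <= k }. We compute iteratively: G(0) = 0.
G(1) = mex({0}) = 1
G(2) = mex({0, 1}) = 2
G(3) = mex({0, 1, 2}) = 3
G(4) = mex({1, 2, 3}) = 0
G(5) = mex({0, 2, 3}) = 1
G(6) = mex({0, 1, 3}) = 2
G(7) = mex({0, 1, 2}) = 3
G(8) = mex({0, 1, 2, 3}) = 4
G(9) = mex({0, 1, 2, 3, 4}) = 5
G(10) = mex({0, 1, 2, 3, 4, 5}) = 6
G(11) = mex({0, 1, 2, 3, 4, 5, 6}) = 7
G(12) = mex({0, 1, 2, 3, 5, 6, 7}) = 4
G(13) = mex({0, 1, 2, 3, 4, 6, 7}) = 5
G(14) = mex({1, 2, 3, 4, 5, 7}) = 0
G(15) = mex({0, 2, 3, 4, 5}) = 1
G(16) = mex({0, 1, 3, 4, 5, 6}) = 2
G(17) = mex({0, 1, 2, 4, 5, 6, 7}) = 3
G(18) = mex({1, 2, 3, 4, 5, 6, 7}) = 0
G(19) = mex({0, 2, 3, 4, 5, 6, 7}) = 1
G(20) = mex({0, 1, 3, 4, 5, 7}) = 2
G(21) = mex({0, 1, 2, 4, 5}) = 3
G(22) = mex({0, 1, 2, 3, 5}) = 4
Observe that G(14)..G(22) = 0, 1, 2, 3, 0, 1, 2, 3, 4 repeats G(0)..G(8) = 0, 1, 2, 3, 0, 1, 2, 3, 4.
For k >= max(S) = 9, G(k) is determined by the previous 9 values G(k-9)..G(k-1); a window of 9 consecutive values has recurred shifted by 14, so by induction G(k + 14) = G(k) for all k >= 0: the sequence is periodic from the start with period 14.
One period: G(0..13) = 0, 1, 2, 3, 0, 1, 2, 3, 4, 5, 6, 7, 4, 5.
56 mod 14 = 0, so G(56) = G(0) = 0.

0


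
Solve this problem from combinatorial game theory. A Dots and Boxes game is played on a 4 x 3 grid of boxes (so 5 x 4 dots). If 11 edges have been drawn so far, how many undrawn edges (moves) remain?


Grid: 4 x 3 boxes, i.e. 5 rows and 4 columns of dots.
Horizontal edges: (rows + 1) * cols = 5 * 3 = 15
Vertical edges: rows * (cols + 1) = 4 * 4 = 16
Total edges: 15 + 16 = 31
Edges drawn: 11
Remaining: 31 - 11 = 20

20


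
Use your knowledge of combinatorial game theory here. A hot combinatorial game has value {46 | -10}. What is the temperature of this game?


The game is {46 | -10}, a switch {a | b} with numbers a > b.
Cooling {a | b} by t gives {a - t | b + t}, which stops being hot when a - t = b + t, i.e. at t = (a - b)/2. So the temperature of a switch is (a - b)/2.
Temperature = (Left option - Right option) / 2
= (46 - (-10)) / 2
= 56 / 2
= 28

28


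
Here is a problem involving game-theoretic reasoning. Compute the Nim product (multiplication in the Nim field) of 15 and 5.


Nim multiplication is bilinear over XOR: (u XOR v) * w = (u*w) XOR (v*w).
So we split each operand into its bit components and XOR the pairwise Nim products.
15 = 1 + 2 + 4 + 8 (as XOR of powers of 2).
5 = 1 + 4 (as XOR of powers of 2).
Using the standard Nim-product table on single bits:
  2*2 = 3,   2*4 = 8,   2*8 = 12,
  4*4 = 6,   4*8 = 11,  8*8 = 13,
and  1*x = x (identity), k*l = l*k (commutative).
Pairwise Nim products:
  1 * 1 = 1
  1 * 4 = 4
  2 * 1 = 2
  2 * 4 = 8
  4 * 1 = 4
  4 * 4 = 6
  8 * 1 = 8
  8 * 4 = 11
XOR them: 1 XOR 4 XOR 2 XOR 8 XOR 4 XOR 6 XOR 8 XOR 11 = 14.
Result: 15 * 5 = 14 (in Nim).

14


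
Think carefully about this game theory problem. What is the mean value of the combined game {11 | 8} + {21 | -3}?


G1 = {11 | 8}, G2 = {21 | -3}
Each is a switch {a | b} with numbers a > b; its mean value is (a + b)/2, and mean value is additive over game sums: m(G1 + G2) = m(G1) + m(G2).
Mean of G1 = (11 + (8))/2 = 19/2 = 19/2
Mean of G2 = (21 + (-3))/2 = 18/2 = 9
Mean of G1 + G2 = 19/2 + 9 = 37/2

37/2


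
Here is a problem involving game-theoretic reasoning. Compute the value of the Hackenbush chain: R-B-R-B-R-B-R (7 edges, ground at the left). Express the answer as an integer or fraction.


Edges (from ground): R-B-R-B-R-B-R
By Berlekamp's sign-expansion rule, a Blue-Red Hackenbush stalk has the value of the surreal number whose sign sequence is the edge sequence with B -> + and R -> -.
Sign sequence: -+-+-+-
Trace the sign expansion in the surreal number tree, starting from 0:
Edge 1: R (sign -) -> bounds (-inf, 0), value = -1
Edge 2: B (sign +) -> bounds (-1, 0), value = -1/2
Edge 3: R (sign -) -> bounds (-1, -1/2), value = -3/4
Edge 4: B (sign +) -> bounds (-3/4, -1/2), value = -5/8
Edge 5: R (sign -) -> bounds (-3/4, -5/8), value = -11/16
Edge 6: B (sign +) -> bounds (-11/16, -5/8), value = -21/32
Edge 7: R (sign -) -> bounds (-11/16, -21/32), value = -43/64
Game value = -43/64

-43/64


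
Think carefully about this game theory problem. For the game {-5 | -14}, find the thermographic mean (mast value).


Game = {-5 | -14}, a switch {a | b} with numbers a > b.
Its thermograph has left wall a - t and right wall b + t, which meet at t = (a - b)/2, where both equal (a + b)/2. So the mast (mean value) is at (a + b)/2.
Mean = (-5 + (-14))/2 = -19/2 = -19/2

-19/2


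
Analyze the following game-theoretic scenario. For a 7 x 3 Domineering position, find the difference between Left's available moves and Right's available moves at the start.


Board is 7 x 3 (rows x cols).
Left (vertical) placements: (rows-1) * cols = 6 * 3 = 18
Right (horizontal) placements: rows * (cols-1) = 7 * 2 = 14
Advantage = Left - Right = 18 - 14 = 4

4


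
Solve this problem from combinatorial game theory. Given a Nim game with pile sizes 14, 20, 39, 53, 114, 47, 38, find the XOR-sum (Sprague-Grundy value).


We need the XOR (exclusive or) of all pile sizes.
After XOR-ing pile 1 (size 14): 0 XOR 14 = 14
After XOR-ing pile 2 (size 20): 14 XOR 20 = 26
After XOR-ing pile 3 (size 39): 26 XOR 39 = 61
After XOR-ing pile 4 (size 53): 61 XOR 53 = 8
After XOR-ing pile 5 (size 114): 8 XOR 114 = 122
After XOR-ing pile 6 (size 47): 122 XOR 47 = 85
After XOR-ing pile 7 (size 38): 85 XOR 38 = 115
The Nim-value of this position is 115.

115


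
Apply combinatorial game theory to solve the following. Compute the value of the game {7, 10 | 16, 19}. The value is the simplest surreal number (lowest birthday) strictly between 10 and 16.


Left options: {7, 10}, max = 10
Right options: {16, 19}, min = 16
All options are numbers and max(Left) < min(Right), so by the simplicity theorem the value is the simplest (earliest-born) number strictly between 10 and 16.
Integers 11 through 15 all lie strictly between 10 and 16.
Among integers, the simplest (lowest birthday = smallest |n|; 0 is born on day 0, +-n on day n) is 11.
No non-integer in the interval can be simpler: if x is a non-integer in the interval, then floor(x) or ceil(x) also lies in the interval (the interval contains an integer), and both are proper prefixes of x's sign expansion, i.e. born earlier. So the game value is 11.
Game value = 11

11


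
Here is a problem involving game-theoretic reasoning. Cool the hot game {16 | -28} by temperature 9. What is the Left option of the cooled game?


Original game: {16 | -28} (a switch {a | b} with a > b).
Cooling by t (for t below the temperature (a - b)/2 = 22) taxes each move by t: {a | b} cooled by t is {a - t | b + t}.
Cooling amount: t = 9
Cooled Left option: 16 - 9 = 7
Cooled Right option: -28 + 9 = -19
Cooled game: {7 | -19}
Left option = 7

7


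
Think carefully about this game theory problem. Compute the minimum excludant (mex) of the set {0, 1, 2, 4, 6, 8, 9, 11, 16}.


Set = {0, 1, 2, 4, 6, 8, 9, 11, 16}
0 is in the set.
1 is in the set.
2 is in the set.
3 is NOT in the set. This is the mex.
mex = 3

3


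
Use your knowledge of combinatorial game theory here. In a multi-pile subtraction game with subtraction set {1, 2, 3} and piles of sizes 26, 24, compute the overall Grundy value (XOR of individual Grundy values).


Subtraction set: {1, 2, 3}
For this subtraction set, G(n) = n mod 4 (period = max + 1 = 4).
Pile 1 (size 26): G(26) = 26 mod 4 = 2
Pile 2 (size 24): G(24) = 24 mod 4 = 0
Total Grundy value = XOR of all: 2 XOR 0 = 2

2


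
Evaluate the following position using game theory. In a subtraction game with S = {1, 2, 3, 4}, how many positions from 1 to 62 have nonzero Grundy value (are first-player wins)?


Subtraction set S = {1, 2, 3, 4}, so G(n) = n mod 5.
G(n) = 0 when n is a multiple of 5.
Multiples of 5 in [1, 62]: 12
N-positions (nonzero Grundy) = 62 - 12 = 50

50


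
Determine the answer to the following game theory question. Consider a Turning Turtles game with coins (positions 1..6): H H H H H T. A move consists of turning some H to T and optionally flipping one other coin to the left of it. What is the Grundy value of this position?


Coins: H H H H H T
Key fact: a single head at position k behaves exactly like a Nim heap of size k (turning it to T and optionally flipping a coin at j < k corresponds to moving the heap from k to j, or to 0), and heads combine as a disjunctive sum (two heads at the same place would cancel, matching j XOR j = 0). So the Nim-value is the XOR of the 1-indexed positions of the heads.
Face-up positions (1-indexed): [1, 2, 3, 4, 5]
XOR 0 with 1: 0 XOR 1 = 1
XOR 1 with 2: 1 XOR 2 = 3
XOR 3 with 3: 3 XOR 3 = 0
XOR 0 with 4: 0 XOR 4 = 4
XOR 4 with 5: 4 XOR 5 = 1
Nim-value = 1

1


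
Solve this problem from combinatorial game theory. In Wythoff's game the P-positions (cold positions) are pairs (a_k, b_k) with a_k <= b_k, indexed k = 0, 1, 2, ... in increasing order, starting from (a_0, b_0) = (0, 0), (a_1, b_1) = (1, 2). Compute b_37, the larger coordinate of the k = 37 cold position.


By Wythoff's theorem, a_k = floor(k * phi) and b_k = floor(k * phi^2) = a_k + k, where phi = (1 + sqrt(5))/2 is the golden ratio.
phi = (1 + sqrt(5))/2 = 1.618034
phi^2 = phi + 1 = 2.618034
k = 37
k * phi^2 = 37 * 2.618034 = 96.867258
b_37 = floor(k * phi^2) = 96 (check: a_37 + k = 59 + 37 = 96)

96


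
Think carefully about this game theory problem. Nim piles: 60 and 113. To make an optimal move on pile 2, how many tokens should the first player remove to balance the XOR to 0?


Piles: 60 and 113
Current XOR: 60 XOR 113 = 77 (non-zero, so this is an N-position).
To make the XOR zero, we need to find a move that balances the piles.
For pile 2 (size 113): target = 113 XOR 77 = 60
We reduce pile 2 from 113 to 60.
Tokens removed: 113 - 60 = 53
Verification: 60 XOR 60 = 0

53


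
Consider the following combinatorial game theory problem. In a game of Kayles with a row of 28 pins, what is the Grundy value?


Kayles: a move removes 1 or 2 adjacent pins from a contiguous row.
Removing pins from a row of k leaves two independent rows (a, b) with a + b = k - 1 (one pin) or a + b = k - 2 (two pins); an end removal gives a = 0.
By Sprague-Grundy, G(k) = mex{ G(a) XOR G(b) } over all these splits. G(0) = 0.
G(1): splits (0,0):0^0=0 -> mex({0}) = 1
G(2): splits (0,1):0^1=1 (0,0):0^0=0 -> mex({0, 1}) = 2
G(3): splits (0,2):0^2=2 (1,1):1^1=0 (0,1):0^1=1 -> mex({0, 1, 2}) = 3
G(4): splits (0,3):0^3=3 (1,2):1^2=3 (0,2):0^2=2 (1,1):1^1=0 -> mex({0, 2, 3}) = 1
G(5): splits (0,4):0^1=1 (1,3):1^3=2 (2,2):2^2=0 (0,3):0^3=3 (1,2):1^2=3 -> mex({0, 1, 2, 3}) = 4
G(6) = mex({0, 1, 2, 4}) = 3
G(7) = mex({0, 1, 3, 4, 5}) = 2
G(8) = mex({0, 2, 3, 5, 6}) = 1
G(9) = mex({0, 1, 2, 3, 6, 7}) = 4
G(10) = mex({0, 1, 3, 4, 5, 7}) = 2
G(11) = mex({0, 1, 2, 3, 4, 5}) = 6
G(12) = mex({0, 1, 2, 3, 5, 6, 7}) = 4
G(13) = mex({0, 2, 3, 4, 6, 7}) = 1
G(14) = mex({0, 1, 4, 5, 6, 7}) = 2
G(15) = mex({0, 1, 2, 3, 4, 5, 6}) = 7
G(16) = mex({0, 2, 3, 5, 6, 7}) = 1
G(17) = mex({0, 1, 2, 3, 5, 6, 7}) = 4
G(18) = mex({0, 1, 2, 4, 5, 6}) = 3
G(19) = mex({0, 1, 3, 4, 5, 7}) = 2
G(20) = mex({0, 2, 3, 4, 5, 6, 7}) = 1
G(21) = mex({0, 1, 2, 3, 5, 6, 7}) = 4
G(22) = mex({0, 1, 2, 3, 4, 5, 7}) = 6
G(23) = mex({0, 1, 2, 3, 4, 5, 6}) = 7
G(24) = mex({0, 1, 2, 3, 5, 6, 7}) = 4
G(25) = mex({0, 2, 3, 4, 6, 7}) = 1
G(26) = mex({0, 1, 3, 4, 5, 6, 7}) = 2
G(27) = mex({0, 1, 2, 3, 4, 5, 6, 7}) = 8
G(28) = mex({0, 1, 2, 3, 4, 6, 7, 8}) = 5
Therefore G(28) = 5.

5


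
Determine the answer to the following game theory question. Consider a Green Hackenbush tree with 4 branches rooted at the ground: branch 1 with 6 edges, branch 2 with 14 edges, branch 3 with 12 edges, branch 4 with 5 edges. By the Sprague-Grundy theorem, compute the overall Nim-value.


The tree has 4 branches from the ground vertex.
In Green Hackenbush, the Nim-value of a simple path of length k is k.
Branch 1: length 6, Nim-value = 6
Branch 2: length 14, Nim-value = 14
Branch 3: length 12, Nim-value = 12
Branch 4: length 5, Nim-value = 5
Total Nim-value = XOR of all branch values:
0 XOR 6 = 6
6 XOR 14 = 8
8 XOR 12 = 4
4 XOR 5 = 1
Nim-value of the tree = 1

1


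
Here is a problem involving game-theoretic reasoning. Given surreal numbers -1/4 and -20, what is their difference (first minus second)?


x = -1/4, y = -20
Converting to common denominator: 4
x = -1/4, y = -80/4
x - y = -1/4 - -20 = 79/4

79/4


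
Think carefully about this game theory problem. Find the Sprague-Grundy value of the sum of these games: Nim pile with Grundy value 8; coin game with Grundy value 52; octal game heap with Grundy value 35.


By the Sprague-Grundy theorem, the Grundy value of a sum of games is the XOR of individual Grundy values.
Nim pile: Grundy value = 8. Running XOR: 0 XOR 8 = 8
coin game: Grundy value = 52. Running XOR: 8 XOR 52 = 60
octal game heap: Grundy value = 35. Running XOR: 60 XOR 35 = 31
The combined Grundy value is 31.

31


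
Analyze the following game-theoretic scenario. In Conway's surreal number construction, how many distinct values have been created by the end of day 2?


Day 0: {|} = 0 is born. Count = 1.
Day n: the number of surreal numbers born by day n is 2^(n+1) - 1.
By day 0: 2^1 - 1 = 1
By day 1: 2^2 - 1 = 3
By day 2: 2^3 - 1 = 7
By day 2: 7 surreal numbers.

7


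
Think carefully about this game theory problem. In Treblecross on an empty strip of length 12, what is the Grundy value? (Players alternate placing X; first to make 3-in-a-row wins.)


Treblecross: place X on empty cells; 3-in-a-row wins.
Playing within two cells of an existing X lets the opponent win at once, so sensible play treats the cells i-2..i+2 around each X as dead. The player left with no safe cell loses, so this is a normal-play take-away game on strips of safe cells.
Placing X at cell i (0-indexed) of a strip of k safe cells leaves independent strips of sizes max(0, i-2) and max(0, k-i-3). Hence G(k) = mex{ G(max(0,i-2)) XOR G(max(0,k-i-3)) : 0 <= i < k }, with G(0) = 0.
G(1): splits (0,0):0^0=0 -> mex({0}) = 1
G(2): splits (0,0):0^0=0 -> mex({0}) = 1
G(3): splits (0,0):0^0=0 -> mex({0}) = 1
G(4): splits (0,1):0^1=1 (0,0):0^0=0 -> mex({0, 1}) = 2
G(5): splits (0,2):0^1=1 (0,1):0^1=1 (0,0):0^0=0 -> mex({0, 1}) = 2
G(6) = mex({1}) = 0
G(7) = mex({0, 1, 2}) = 3
G(8) = mex({0, 1, 2}) = 3
G(9) = mex({0, 2}) = 1
G(10) = mex({0, 2, 3}) = 1
G(11) = mex({0, 3}) = 1
G(12) = mex({1, 3}) = 0
Therefore G(12) = 0.

0


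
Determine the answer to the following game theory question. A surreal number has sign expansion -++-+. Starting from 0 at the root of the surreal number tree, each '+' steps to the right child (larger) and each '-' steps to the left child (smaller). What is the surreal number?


Sign expansion: -++-+
Rule: track bounds (lo, hi), initially (-inf, +inf). On '+', the current value becomes lo and we move to the simplest number in (value, hi): value + 1 if hi = +inf, otherwise the midpoint (value + hi)/2. On '-', the current value becomes hi and we move to value - 1 if lo = -inf, otherwise the midpoint (lo + value)/2.
Start at 0.
Step 1: sign = -, move left. Bounds: (-inf, 0). Value = -1
Step 2: sign = +, move right. Bounds: (-1, 0). Value = -1/2
Step 3: sign = +, move right. Bounds: (-1/2, 0). Value = -1/4
Step 4: sign = -, move left. Bounds: (-1/2, -1/4). Value = -3/8
Step 5: sign = +, move right. Bounds: (-3/8, -1/4). Value = -5/16
The surreal number with sign expansion -++-+ is -5/16.

-5/16


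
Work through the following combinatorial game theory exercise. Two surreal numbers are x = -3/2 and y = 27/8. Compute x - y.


x = -3/2, y = 27/8
Converting to common denominator: 8
x = -12/8, y = 27/8
x - y = -3/2 - 27/8 = -39/8

-39/8


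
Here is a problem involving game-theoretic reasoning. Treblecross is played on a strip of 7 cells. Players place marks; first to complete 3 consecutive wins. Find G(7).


Treblecross: place X on empty cells; 3-in-a-row wins.
Playing within two cells of an existing X lets the opponent win at once, so sensible play treats the cells i-2..i+2 around each X as dead. The player left with no safe cell loses, so this is a normal-play take-away game on strips of safe cells.
Placing X at cell i (0-indexed) of a strip of k safe cells leaves independent strips of sizes max(0, i-2) and max(0, k-i-3). Hence G(k) = mex{ G(max(0,i-2)) XOR G(max(0,k-i-3)) : 0 <= i < k }, with G(0) = 0.
G(1): splits (0,0):0^0=0 -> mex({0}) = 1
G(2): splits (0,0):0^0=0 -> mex({0}) = 1
G(3): splits (0,0):0^0=0 -> mex({0}) = 1
G(4): splits (0,1):0^1=1 (0,0):0^0=0 -> mex({0, 1}) = 2
G(5): splits (0,2):0^1=1 (0,1):0^1=1 (0,0):0^0=0 -> mex({0, 1}) = 2
G(6) = mex({1}) = 0
G(7) = mex({0, 1, 2}) = 3
Therefore G(7) = 3.

3


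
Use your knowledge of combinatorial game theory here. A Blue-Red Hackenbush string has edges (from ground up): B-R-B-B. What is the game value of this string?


Edges (from ground): B-R-B-B
By Berlekamp's sign-expansion rule, a Blue-Red Hackenbush stalk has the value of the surreal number whose sign sequence is the edge sequence with B -> + and R -> -.
Sign sequence: +-++
Trace the sign expansion in the surreal number tree, starting from 0:
Edge 1: B (sign +) -> bounds (0, +inf), value = 1
Edge 2: R (sign -) -> bounds (0, 1), value = 1/2
Edge 3: B (sign +) -> bounds (1/2, 1), value = 3/4
Edge 4: B (sign +) -> bounds (3/4, 1), value = 7/8
Game value = 7/8

7/8
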